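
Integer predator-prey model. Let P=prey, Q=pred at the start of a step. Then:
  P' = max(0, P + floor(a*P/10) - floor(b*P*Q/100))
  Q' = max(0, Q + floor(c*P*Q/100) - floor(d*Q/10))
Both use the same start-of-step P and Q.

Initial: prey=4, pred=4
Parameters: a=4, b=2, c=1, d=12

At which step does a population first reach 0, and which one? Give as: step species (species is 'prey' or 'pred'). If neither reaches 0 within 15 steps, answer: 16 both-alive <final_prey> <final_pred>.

Answer: 1 pred

Derivation:
Step 1: prey: 4+1-0=5; pred: 4+0-4=0
First extinction: pred at step 1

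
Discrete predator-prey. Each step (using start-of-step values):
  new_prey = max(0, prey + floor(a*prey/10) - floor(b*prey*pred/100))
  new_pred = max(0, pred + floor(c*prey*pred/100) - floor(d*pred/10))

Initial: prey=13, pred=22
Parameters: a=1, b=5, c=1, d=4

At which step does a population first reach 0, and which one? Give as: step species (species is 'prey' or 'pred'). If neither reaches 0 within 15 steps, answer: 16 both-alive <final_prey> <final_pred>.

Answer: 1 prey

Derivation:
Step 1: prey: 13+1-14=0; pred: 22+2-8=16
First extinction: prey at step 1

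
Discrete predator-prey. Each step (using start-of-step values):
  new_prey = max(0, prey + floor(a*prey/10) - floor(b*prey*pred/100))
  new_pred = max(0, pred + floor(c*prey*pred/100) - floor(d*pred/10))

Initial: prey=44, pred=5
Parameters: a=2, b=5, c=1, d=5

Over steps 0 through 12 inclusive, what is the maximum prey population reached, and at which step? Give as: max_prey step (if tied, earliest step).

Step 1: prey: 44+8-11=41; pred: 5+2-2=5
Step 2: prey: 41+8-10=39; pred: 5+2-2=5
Step 3: prey: 39+7-9=37; pred: 5+1-2=4
Step 4: prey: 37+7-7=37; pred: 4+1-2=3
Step 5: prey: 37+7-5=39; pred: 3+1-1=3
Step 6: prey: 39+7-5=41; pred: 3+1-1=3
Step 7: prey: 41+8-6=43; pred: 3+1-1=3
Step 8: prey: 43+8-6=45; pred: 3+1-1=3
Step 9: prey: 45+9-6=48; pred: 3+1-1=3
Step 10: prey: 48+9-7=50; pred: 3+1-1=3
Step 11: prey: 50+10-7=53; pred: 3+1-1=3
Step 12: prey: 53+10-7=56; pred: 3+1-1=3
Max prey = 56 at step 12

Answer: 56 12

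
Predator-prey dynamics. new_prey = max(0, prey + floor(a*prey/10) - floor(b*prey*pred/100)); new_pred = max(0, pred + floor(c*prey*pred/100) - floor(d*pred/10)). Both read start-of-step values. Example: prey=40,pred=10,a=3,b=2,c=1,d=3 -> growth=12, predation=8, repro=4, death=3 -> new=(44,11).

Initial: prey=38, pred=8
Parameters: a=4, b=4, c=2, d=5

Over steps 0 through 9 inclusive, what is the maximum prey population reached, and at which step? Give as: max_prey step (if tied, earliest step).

Answer: 41 1

Derivation:
Step 1: prey: 38+15-12=41; pred: 8+6-4=10
Step 2: prey: 41+16-16=41; pred: 10+8-5=13
Step 3: prey: 41+16-21=36; pred: 13+10-6=17
Step 4: prey: 36+14-24=26; pred: 17+12-8=21
Step 5: prey: 26+10-21=15; pred: 21+10-10=21
Step 6: prey: 15+6-12=9; pred: 21+6-10=17
Step 7: prey: 9+3-6=6; pred: 17+3-8=12
Step 8: prey: 6+2-2=6; pred: 12+1-6=7
Step 9: prey: 6+2-1=7; pred: 7+0-3=4
Max prey = 41 at step 1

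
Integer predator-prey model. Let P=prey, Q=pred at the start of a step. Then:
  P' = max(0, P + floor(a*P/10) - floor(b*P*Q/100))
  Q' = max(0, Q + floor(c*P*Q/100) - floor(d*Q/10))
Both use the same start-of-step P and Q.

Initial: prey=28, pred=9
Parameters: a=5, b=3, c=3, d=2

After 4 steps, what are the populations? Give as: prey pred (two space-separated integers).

Answer: 0 80

Derivation:
Step 1: prey: 28+14-7=35; pred: 9+7-1=15
Step 2: prey: 35+17-15=37; pred: 15+15-3=27
Step 3: prey: 37+18-29=26; pred: 27+29-5=51
Step 4: prey: 26+13-39=0; pred: 51+39-10=80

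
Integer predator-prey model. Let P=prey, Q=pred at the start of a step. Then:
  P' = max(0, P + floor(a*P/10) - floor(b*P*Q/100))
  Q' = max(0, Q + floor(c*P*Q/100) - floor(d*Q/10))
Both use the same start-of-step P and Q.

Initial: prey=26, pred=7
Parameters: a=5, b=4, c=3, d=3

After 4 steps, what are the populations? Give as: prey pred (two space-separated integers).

Answer: 11 47

Derivation:
Step 1: prey: 26+13-7=32; pred: 7+5-2=10
Step 2: prey: 32+16-12=36; pred: 10+9-3=16
Step 3: prey: 36+18-23=31; pred: 16+17-4=29
Step 4: prey: 31+15-35=11; pred: 29+26-8=47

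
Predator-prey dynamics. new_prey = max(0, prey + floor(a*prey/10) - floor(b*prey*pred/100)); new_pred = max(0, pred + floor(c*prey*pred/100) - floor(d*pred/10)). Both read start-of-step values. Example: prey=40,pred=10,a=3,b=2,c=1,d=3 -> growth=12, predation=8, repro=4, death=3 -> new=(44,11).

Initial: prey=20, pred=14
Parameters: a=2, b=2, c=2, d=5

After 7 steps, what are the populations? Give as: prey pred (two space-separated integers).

Step 1: prey: 20+4-5=19; pred: 14+5-7=12
Step 2: prey: 19+3-4=18; pred: 12+4-6=10
Step 3: prey: 18+3-3=18; pred: 10+3-5=8
Step 4: prey: 18+3-2=19; pred: 8+2-4=6
Step 5: prey: 19+3-2=20; pred: 6+2-3=5
Step 6: prey: 20+4-2=22; pred: 5+2-2=5
Step 7: prey: 22+4-2=24; pred: 5+2-2=5

Answer: 24 5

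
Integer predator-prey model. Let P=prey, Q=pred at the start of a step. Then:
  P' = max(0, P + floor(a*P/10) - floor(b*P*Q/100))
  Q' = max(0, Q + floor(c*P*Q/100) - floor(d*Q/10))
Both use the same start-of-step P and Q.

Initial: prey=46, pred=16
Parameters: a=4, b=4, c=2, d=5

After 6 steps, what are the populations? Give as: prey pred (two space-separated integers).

Answer: 4 4

Derivation:
Step 1: prey: 46+18-29=35; pred: 16+14-8=22
Step 2: prey: 35+14-30=19; pred: 22+15-11=26
Step 3: prey: 19+7-19=7; pred: 26+9-13=22
Step 4: prey: 7+2-6=3; pred: 22+3-11=14
Step 5: prey: 3+1-1=3; pred: 14+0-7=7
Step 6: prey: 3+1-0=4; pred: 7+0-3=4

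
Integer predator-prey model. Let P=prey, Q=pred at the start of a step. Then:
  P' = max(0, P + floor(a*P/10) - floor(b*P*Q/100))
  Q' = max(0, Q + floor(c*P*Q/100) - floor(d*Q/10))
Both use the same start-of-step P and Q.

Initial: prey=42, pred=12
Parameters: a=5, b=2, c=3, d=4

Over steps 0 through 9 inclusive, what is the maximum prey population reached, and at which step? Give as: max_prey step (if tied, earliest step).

Step 1: prey: 42+21-10=53; pred: 12+15-4=23
Step 2: prey: 53+26-24=55; pred: 23+36-9=50
Step 3: prey: 55+27-55=27; pred: 50+82-20=112
Step 4: prey: 27+13-60=0; pred: 112+90-44=158
Step 5: prey: 0+0-0=0; pred: 158+0-63=95
Step 6: prey: 0+0-0=0; pred: 95+0-38=57
Step 7: prey: 0+0-0=0; pred: 57+0-22=35
Step 8: prey: 0+0-0=0; pred: 35+0-14=21
Step 9: prey: 0+0-0=0; pred: 21+0-8=13
Max prey = 55 at step 2

Answer: 55 2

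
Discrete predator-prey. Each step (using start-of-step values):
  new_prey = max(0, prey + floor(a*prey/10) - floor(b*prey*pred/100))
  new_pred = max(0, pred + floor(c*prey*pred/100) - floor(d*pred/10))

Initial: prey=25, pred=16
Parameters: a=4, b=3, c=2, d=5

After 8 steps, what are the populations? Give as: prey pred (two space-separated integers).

Step 1: prey: 25+10-12=23; pred: 16+8-8=16
Step 2: prey: 23+9-11=21; pred: 16+7-8=15
Step 3: prey: 21+8-9=20; pred: 15+6-7=14
Step 4: prey: 20+8-8=20; pred: 14+5-7=12
Step 5: prey: 20+8-7=21; pred: 12+4-6=10
Step 6: prey: 21+8-6=23; pred: 10+4-5=9
Step 7: prey: 23+9-6=26; pred: 9+4-4=9
Step 8: prey: 26+10-7=29; pred: 9+4-4=9

Answer: 29 9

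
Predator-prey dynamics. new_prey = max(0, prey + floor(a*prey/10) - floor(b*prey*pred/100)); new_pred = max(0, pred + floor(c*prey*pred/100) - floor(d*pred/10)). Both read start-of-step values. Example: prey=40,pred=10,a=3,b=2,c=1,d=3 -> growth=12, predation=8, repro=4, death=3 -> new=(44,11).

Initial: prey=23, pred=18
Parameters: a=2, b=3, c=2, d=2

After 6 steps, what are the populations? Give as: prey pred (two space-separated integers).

Answer: 1 14

Derivation:
Step 1: prey: 23+4-12=15; pred: 18+8-3=23
Step 2: prey: 15+3-10=8; pred: 23+6-4=25
Step 3: prey: 8+1-6=3; pred: 25+4-5=24
Step 4: prey: 3+0-2=1; pred: 24+1-4=21
Step 5: prey: 1+0-0=1; pred: 21+0-4=17
Step 6: prey: 1+0-0=1; pred: 17+0-3=14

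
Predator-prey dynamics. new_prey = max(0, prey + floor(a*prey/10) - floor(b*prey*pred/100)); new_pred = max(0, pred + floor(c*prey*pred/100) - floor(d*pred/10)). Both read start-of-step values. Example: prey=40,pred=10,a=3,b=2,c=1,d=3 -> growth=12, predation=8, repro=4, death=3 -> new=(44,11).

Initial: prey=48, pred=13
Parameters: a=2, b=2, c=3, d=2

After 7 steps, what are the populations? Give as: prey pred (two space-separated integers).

Step 1: prey: 48+9-12=45; pred: 13+18-2=29
Step 2: prey: 45+9-26=28; pred: 29+39-5=63
Step 3: prey: 28+5-35=0; pred: 63+52-12=103
Step 4: prey: 0+0-0=0; pred: 103+0-20=83
Step 5: prey: 0+0-0=0; pred: 83+0-16=67
Step 6: prey: 0+0-0=0; pred: 67+0-13=54
Step 7: prey: 0+0-0=0; pred: 54+0-10=44

Answer: 0 44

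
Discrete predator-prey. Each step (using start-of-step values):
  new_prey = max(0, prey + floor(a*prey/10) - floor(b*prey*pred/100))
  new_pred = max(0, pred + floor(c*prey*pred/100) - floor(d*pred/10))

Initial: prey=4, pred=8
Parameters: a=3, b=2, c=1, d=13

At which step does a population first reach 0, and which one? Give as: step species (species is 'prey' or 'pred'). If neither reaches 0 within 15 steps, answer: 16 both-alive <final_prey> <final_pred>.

Answer: 1 pred

Derivation:
Step 1: prey: 4+1-0=5; pred: 8+0-10=0
First extinction: pred at step 1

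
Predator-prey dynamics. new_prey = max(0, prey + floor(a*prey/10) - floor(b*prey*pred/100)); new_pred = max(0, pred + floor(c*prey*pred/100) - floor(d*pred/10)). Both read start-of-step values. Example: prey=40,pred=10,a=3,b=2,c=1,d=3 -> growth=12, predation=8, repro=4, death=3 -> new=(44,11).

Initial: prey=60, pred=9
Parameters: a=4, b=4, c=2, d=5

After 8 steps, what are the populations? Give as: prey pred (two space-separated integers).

Answer: 0 3

Derivation:
Step 1: prey: 60+24-21=63; pred: 9+10-4=15
Step 2: prey: 63+25-37=51; pred: 15+18-7=26
Step 3: prey: 51+20-53=18; pred: 26+26-13=39
Step 4: prey: 18+7-28=0; pred: 39+14-19=34
Step 5: prey: 0+0-0=0; pred: 34+0-17=17
Step 6: prey: 0+0-0=0; pred: 17+0-8=9
Step 7: prey: 0+0-0=0; pred: 9+0-4=5
Step 8: prey: 0+0-0=0; pred: 5+0-2=3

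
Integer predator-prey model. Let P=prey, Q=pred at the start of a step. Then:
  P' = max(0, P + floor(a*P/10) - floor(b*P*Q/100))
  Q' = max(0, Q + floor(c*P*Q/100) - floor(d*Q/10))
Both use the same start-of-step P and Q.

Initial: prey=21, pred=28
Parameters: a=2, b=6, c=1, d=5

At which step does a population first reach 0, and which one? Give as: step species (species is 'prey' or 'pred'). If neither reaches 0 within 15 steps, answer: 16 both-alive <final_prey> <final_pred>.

Step 1: prey: 21+4-35=0; pred: 28+5-14=19
First extinction: prey at step 1

Answer: 1 prey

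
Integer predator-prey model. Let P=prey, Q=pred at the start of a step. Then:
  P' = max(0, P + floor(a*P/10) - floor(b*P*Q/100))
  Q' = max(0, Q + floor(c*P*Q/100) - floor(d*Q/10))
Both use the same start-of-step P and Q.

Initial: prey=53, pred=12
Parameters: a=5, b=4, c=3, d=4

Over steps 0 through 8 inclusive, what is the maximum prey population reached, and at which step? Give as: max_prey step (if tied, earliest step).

Step 1: prey: 53+26-25=54; pred: 12+19-4=27
Step 2: prey: 54+27-58=23; pred: 27+43-10=60
Step 3: prey: 23+11-55=0; pred: 60+41-24=77
Step 4: prey: 0+0-0=0; pred: 77+0-30=47
Step 5: prey: 0+0-0=0; pred: 47+0-18=29
Step 6: prey: 0+0-0=0; pred: 29+0-11=18
Step 7: prey: 0+0-0=0; pred: 18+0-7=11
Step 8: prey: 0+0-0=0; pred: 11+0-4=7
Max prey = 54 at step 1

Answer: 54 1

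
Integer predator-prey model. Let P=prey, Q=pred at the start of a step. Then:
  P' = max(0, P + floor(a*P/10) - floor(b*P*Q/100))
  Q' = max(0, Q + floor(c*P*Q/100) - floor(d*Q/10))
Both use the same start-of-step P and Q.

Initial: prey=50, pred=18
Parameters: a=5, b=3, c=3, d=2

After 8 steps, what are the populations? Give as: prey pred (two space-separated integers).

Answer: 0 37

Derivation:
Step 1: prey: 50+25-27=48; pred: 18+27-3=42
Step 2: prey: 48+24-60=12; pred: 42+60-8=94
Step 3: prey: 12+6-33=0; pred: 94+33-18=109
Step 4: prey: 0+0-0=0; pred: 109+0-21=88
Step 5: prey: 0+0-0=0; pred: 88+0-17=71
Step 6: prey: 0+0-0=0; pred: 71+0-14=57
Step 7: prey: 0+0-0=0; pred: 57+0-11=46
Step 8: prey: 0+0-0=0; pred: 46+0-9=37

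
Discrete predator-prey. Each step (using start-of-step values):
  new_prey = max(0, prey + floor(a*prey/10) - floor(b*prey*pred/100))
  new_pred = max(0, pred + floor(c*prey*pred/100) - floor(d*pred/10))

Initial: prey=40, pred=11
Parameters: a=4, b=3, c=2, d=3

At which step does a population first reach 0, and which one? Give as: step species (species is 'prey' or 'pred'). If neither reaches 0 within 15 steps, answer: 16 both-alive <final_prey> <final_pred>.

Answer: 5 prey

Derivation:
Step 1: prey: 40+16-13=43; pred: 11+8-3=16
Step 2: prey: 43+17-20=40; pred: 16+13-4=25
Step 3: prey: 40+16-30=26; pred: 25+20-7=38
Step 4: prey: 26+10-29=7; pred: 38+19-11=46
Step 5: prey: 7+2-9=0; pred: 46+6-13=39
First extinction: prey at step 5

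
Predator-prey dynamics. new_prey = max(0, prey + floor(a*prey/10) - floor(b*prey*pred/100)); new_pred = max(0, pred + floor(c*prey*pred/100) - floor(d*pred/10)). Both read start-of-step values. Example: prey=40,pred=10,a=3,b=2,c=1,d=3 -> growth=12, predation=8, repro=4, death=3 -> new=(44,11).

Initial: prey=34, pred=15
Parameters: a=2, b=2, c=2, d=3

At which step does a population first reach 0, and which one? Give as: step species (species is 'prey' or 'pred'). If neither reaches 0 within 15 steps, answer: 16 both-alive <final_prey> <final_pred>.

Step 1: prey: 34+6-10=30; pred: 15+10-4=21
Step 2: prey: 30+6-12=24; pred: 21+12-6=27
Step 3: prey: 24+4-12=16; pred: 27+12-8=31
Step 4: prey: 16+3-9=10; pred: 31+9-9=31
Step 5: prey: 10+2-6=6; pred: 31+6-9=28
Step 6: prey: 6+1-3=4; pred: 28+3-8=23
Step 7: prey: 4+0-1=3; pred: 23+1-6=18
Step 8: prey: 3+0-1=2; pred: 18+1-5=14
Step 9: prey: 2+0-0=2; pred: 14+0-4=10
Step 10: prey: 2+0-0=2; pred: 10+0-3=7
Step 11: prey: 2+0-0=2; pred: 7+0-2=5
Step 12: prey: 2+0-0=2; pred: 5+0-1=4
Step 13: prey: 2+0-0=2; pred: 4+0-1=3
Step 14: prey: 2+0-0=2; pred: 3+0-0=3
Steps 15-15: state stable at prey=2, pred=3 (no change)
No extinction within 15 steps

Answer: 16 both-alive 2 3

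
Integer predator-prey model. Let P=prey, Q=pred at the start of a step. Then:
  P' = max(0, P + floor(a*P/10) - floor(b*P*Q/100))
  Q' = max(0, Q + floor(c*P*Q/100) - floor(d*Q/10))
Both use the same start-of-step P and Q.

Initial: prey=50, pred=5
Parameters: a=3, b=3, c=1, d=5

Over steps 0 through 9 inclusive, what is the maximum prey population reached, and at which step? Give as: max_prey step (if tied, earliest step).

Answer: 95 5

Derivation:
Step 1: prey: 50+15-7=58; pred: 5+2-2=5
Step 2: prey: 58+17-8=67; pred: 5+2-2=5
Step 3: prey: 67+20-10=77; pred: 5+3-2=6
Step 4: prey: 77+23-13=87; pred: 6+4-3=7
Step 5: prey: 87+26-18=95; pred: 7+6-3=10
Step 6: prey: 95+28-28=95; pred: 10+9-5=14
Step 7: prey: 95+28-39=84; pred: 14+13-7=20
Step 8: prey: 84+25-50=59; pred: 20+16-10=26
Step 9: prey: 59+17-46=30; pred: 26+15-13=28
Max prey = 95 at step 5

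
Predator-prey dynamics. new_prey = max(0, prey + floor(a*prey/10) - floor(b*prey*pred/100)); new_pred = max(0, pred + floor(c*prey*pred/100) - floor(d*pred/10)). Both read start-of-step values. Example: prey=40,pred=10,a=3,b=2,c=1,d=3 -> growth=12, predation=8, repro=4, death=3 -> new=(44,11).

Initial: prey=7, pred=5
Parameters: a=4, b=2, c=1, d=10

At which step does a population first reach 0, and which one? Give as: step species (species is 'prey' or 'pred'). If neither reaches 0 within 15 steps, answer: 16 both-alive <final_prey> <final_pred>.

Step 1: prey: 7+2-0=9; pred: 5+0-5=0
First extinction: pred at step 1

Answer: 1 pred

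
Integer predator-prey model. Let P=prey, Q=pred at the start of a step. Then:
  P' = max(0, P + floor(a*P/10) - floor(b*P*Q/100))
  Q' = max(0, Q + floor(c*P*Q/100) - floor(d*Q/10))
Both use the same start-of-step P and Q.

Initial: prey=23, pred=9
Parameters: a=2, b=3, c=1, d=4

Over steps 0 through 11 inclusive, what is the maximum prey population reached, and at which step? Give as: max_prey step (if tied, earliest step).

Answer: 53 11

Derivation:
Step 1: prey: 23+4-6=21; pred: 9+2-3=8
Step 2: prey: 21+4-5=20; pred: 8+1-3=6
Step 3: prey: 20+4-3=21; pred: 6+1-2=5
Step 4: prey: 21+4-3=22; pred: 5+1-2=4
Step 5: prey: 22+4-2=24; pred: 4+0-1=3
Step 6: prey: 24+4-2=26; pred: 3+0-1=2
Step 7: prey: 26+5-1=30; pred: 2+0-0=2
Step 8: prey: 30+6-1=35; pred: 2+0-0=2
Step 9: prey: 35+7-2=40; pred: 2+0-0=2
Step 10: prey: 40+8-2=46; pred: 2+0-0=2
Step 11: prey: 46+9-2=53; pred: 2+0-0=2
Max prey = 53 at step 11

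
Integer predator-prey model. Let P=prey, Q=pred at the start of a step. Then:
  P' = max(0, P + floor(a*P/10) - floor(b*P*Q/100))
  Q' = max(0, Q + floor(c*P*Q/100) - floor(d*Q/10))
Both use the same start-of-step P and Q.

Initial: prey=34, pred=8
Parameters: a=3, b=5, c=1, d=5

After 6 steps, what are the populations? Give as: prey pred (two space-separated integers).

Answer: 52 3

Derivation:
Step 1: prey: 34+10-13=31; pred: 8+2-4=6
Step 2: prey: 31+9-9=31; pred: 6+1-3=4
Step 3: prey: 31+9-6=34; pred: 4+1-2=3
Step 4: prey: 34+10-5=39; pred: 3+1-1=3
Step 5: prey: 39+11-5=45; pred: 3+1-1=3
Step 6: prey: 45+13-6=52; pred: 3+1-1=3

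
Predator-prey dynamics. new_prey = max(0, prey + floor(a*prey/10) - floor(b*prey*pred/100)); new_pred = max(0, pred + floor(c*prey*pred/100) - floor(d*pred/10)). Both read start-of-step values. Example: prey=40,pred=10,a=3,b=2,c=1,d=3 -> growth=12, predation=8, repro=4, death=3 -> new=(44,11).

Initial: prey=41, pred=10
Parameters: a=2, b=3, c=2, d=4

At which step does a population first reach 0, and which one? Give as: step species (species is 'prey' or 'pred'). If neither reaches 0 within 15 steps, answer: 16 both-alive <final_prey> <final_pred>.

Step 1: prey: 41+8-12=37; pred: 10+8-4=14
Step 2: prey: 37+7-15=29; pred: 14+10-5=19
Step 3: prey: 29+5-16=18; pred: 19+11-7=23
Step 4: prey: 18+3-12=9; pred: 23+8-9=22
Step 5: prey: 9+1-5=5; pred: 22+3-8=17
Step 6: prey: 5+1-2=4; pred: 17+1-6=12
Step 7: prey: 4+0-1=3; pred: 12+0-4=8
Step 8: prey: 3+0-0=3; pred: 8+0-3=5
Step 9: prey: 3+0-0=3; pred: 5+0-2=3
Step 10: prey: 3+0-0=3; pred: 3+0-1=2
Step 11: prey: 3+0-0=3; pred: 2+0-0=2
Steps 12-15: state stable at prey=3, pred=2 (no change)
No extinction within 15 steps

Answer: 16 both-alive 3 2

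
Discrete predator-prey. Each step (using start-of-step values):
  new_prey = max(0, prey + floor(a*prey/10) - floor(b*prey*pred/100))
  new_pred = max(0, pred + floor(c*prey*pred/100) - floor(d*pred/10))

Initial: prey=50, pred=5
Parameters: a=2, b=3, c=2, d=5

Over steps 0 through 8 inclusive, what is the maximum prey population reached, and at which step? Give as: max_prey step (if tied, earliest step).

Answer: 53 1

Derivation:
Step 1: prey: 50+10-7=53; pred: 5+5-2=8
Step 2: prey: 53+10-12=51; pred: 8+8-4=12
Step 3: prey: 51+10-18=43; pred: 12+12-6=18
Step 4: prey: 43+8-23=28; pred: 18+15-9=24
Step 5: prey: 28+5-20=13; pred: 24+13-12=25
Step 6: prey: 13+2-9=6; pred: 25+6-12=19
Step 7: prey: 6+1-3=4; pred: 19+2-9=12
Step 8: prey: 4+0-1=3; pred: 12+0-6=6
Max prey = 53 at step 1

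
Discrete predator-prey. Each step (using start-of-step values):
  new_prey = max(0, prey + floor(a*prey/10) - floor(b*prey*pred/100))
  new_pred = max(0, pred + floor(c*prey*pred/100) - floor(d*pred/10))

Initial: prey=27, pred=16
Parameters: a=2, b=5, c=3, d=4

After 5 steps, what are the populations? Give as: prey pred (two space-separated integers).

Answer: 0 5

Derivation:
Step 1: prey: 27+5-21=11; pred: 16+12-6=22
Step 2: prey: 11+2-12=1; pred: 22+7-8=21
Step 3: prey: 1+0-1=0; pred: 21+0-8=13
Step 4: prey: 0+0-0=0; pred: 13+0-5=8
Step 5: prey: 0+0-0=0; pred: 8+0-3=5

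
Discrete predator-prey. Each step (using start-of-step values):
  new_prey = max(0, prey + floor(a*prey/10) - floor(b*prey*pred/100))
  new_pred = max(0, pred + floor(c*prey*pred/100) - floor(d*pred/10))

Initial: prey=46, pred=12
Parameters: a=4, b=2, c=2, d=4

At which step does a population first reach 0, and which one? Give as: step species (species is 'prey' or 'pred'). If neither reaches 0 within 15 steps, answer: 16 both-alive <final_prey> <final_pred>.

Answer: 5 prey

Derivation:
Step 1: prey: 46+18-11=53; pred: 12+11-4=19
Step 2: prey: 53+21-20=54; pred: 19+20-7=32
Step 3: prey: 54+21-34=41; pred: 32+34-12=54
Step 4: prey: 41+16-44=13; pred: 54+44-21=77
Step 5: prey: 13+5-20=0; pred: 77+20-30=67
First extinction: prey at step 5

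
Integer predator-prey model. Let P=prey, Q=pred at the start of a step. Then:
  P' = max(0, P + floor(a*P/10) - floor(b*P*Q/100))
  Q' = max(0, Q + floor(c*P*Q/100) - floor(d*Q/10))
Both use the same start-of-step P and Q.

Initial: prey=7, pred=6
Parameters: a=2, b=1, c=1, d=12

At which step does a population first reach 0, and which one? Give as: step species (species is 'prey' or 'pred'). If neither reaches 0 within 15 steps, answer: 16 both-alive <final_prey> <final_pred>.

Answer: 1 pred

Derivation:
Step 1: prey: 7+1-0=8; pred: 6+0-7=0
First extinction: pred at step 1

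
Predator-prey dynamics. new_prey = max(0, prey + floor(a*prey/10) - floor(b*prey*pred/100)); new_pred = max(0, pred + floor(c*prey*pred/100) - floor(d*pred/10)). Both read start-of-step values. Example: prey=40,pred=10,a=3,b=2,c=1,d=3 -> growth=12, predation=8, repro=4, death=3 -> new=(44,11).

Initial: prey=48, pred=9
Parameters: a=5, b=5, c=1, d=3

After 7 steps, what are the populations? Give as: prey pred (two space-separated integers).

Step 1: prey: 48+24-21=51; pred: 9+4-2=11
Step 2: prey: 51+25-28=48; pred: 11+5-3=13
Step 3: prey: 48+24-31=41; pred: 13+6-3=16
Step 4: prey: 41+20-32=29; pred: 16+6-4=18
Step 5: prey: 29+14-26=17; pred: 18+5-5=18
Step 6: prey: 17+8-15=10; pred: 18+3-5=16
Step 7: prey: 10+5-8=7; pred: 16+1-4=13

Answer: 7 13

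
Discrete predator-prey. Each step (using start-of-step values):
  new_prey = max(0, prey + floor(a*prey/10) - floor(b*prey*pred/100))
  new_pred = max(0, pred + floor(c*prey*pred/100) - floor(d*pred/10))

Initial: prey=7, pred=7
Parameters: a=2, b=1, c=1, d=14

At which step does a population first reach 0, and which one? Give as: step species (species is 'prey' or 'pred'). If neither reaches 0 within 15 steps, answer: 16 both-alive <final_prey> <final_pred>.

Step 1: prey: 7+1-0=8; pred: 7+0-9=0
First extinction: pred at step 1

Answer: 1 pred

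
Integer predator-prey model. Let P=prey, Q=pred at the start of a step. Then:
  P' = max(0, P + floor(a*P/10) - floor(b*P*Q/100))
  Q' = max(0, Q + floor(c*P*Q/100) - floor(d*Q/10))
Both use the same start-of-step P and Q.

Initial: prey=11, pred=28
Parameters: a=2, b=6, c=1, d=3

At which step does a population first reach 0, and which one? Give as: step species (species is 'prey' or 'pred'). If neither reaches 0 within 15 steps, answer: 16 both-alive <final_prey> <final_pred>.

Answer: 1 prey

Derivation:
Step 1: prey: 11+2-18=0; pred: 28+3-8=23
First extinction: prey at step 1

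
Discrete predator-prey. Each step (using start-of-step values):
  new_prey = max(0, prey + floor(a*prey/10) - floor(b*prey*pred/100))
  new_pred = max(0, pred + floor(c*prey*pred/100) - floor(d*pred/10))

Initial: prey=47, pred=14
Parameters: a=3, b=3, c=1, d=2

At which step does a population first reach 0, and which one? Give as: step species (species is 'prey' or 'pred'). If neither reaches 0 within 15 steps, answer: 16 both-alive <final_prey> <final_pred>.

Answer: 16 both-alive 2 4

Derivation:
Step 1: prey: 47+14-19=42; pred: 14+6-2=18
Step 2: prey: 42+12-22=32; pred: 18+7-3=22
Step 3: prey: 32+9-21=20; pred: 22+7-4=25
Step 4: prey: 20+6-15=11; pred: 25+5-5=25
Step 5: prey: 11+3-8=6; pred: 25+2-5=22
Step 6: prey: 6+1-3=4; pred: 22+1-4=19
Step 7: prey: 4+1-2=3; pred: 19+0-3=16
Step 8: prey: 3+0-1=2; pred: 16+0-3=13
Step 9: prey: 2+0-0=2; pred: 13+0-2=11
Step 10: prey: 2+0-0=2; pred: 11+0-2=9
Step 11: prey: 2+0-0=2; pred: 9+0-1=8
Step 12: prey: 2+0-0=2; pred: 8+0-1=7
Step 13: prey: 2+0-0=2; pred: 7+0-1=6
Step 14: prey: 2+0-0=2; pred: 6+0-1=5
Step 15: prey: 2+0-0=2; pred: 5+0-1=4
No extinction within 15 steps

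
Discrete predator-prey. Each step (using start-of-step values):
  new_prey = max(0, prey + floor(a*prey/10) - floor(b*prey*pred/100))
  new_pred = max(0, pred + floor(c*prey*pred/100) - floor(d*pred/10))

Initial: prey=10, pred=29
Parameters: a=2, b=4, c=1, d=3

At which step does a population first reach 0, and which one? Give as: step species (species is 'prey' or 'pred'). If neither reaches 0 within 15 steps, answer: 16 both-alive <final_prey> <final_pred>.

Answer: 16 both-alive 1 3

Derivation:
Step 1: prey: 10+2-11=1; pred: 29+2-8=23
Step 2: prey: 1+0-0=1; pred: 23+0-6=17
Step 3: prey: 1+0-0=1; pred: 17+0-5=12
Step 4: prey: 1+0-0=1; pred: 12+0-3=9
Step 5: prey: 1+0-0=1; pred: 9+0-2=7
Step 6: prey: 1+0-0=1; pred: 7+0-2=5
Step 7: prey: 1+0-0=1; pred: 5+0-1=4
Step 8: prey: 1+0-0=1; pred: 4+0-1=3
Step 9: prey: 1+0-0=1; pred: 3+0-0=3
Steps 10-15: state stable at prey=1, pred=3 (no change)
No extinction within 15 steps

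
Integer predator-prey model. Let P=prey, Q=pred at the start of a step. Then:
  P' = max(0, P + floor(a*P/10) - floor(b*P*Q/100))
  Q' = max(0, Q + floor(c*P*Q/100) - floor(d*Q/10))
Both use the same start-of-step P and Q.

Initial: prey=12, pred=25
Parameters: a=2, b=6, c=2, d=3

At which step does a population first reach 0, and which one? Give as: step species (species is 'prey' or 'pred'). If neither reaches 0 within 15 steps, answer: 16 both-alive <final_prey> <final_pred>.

Step 1: prey: 12+2-18=0; pred: 25+6-7=24
First extinction: prey at step 1

Answer: 1 prey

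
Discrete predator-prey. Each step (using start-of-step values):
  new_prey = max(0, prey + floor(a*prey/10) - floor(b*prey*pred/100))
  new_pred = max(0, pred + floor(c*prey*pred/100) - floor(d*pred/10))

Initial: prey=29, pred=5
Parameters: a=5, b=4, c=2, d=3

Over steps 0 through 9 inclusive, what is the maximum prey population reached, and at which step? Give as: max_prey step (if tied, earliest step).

Answer: 55 3

Derivation:
Step 1: prey: 29+14-5=38; pred: 5+2-1=6
Step 2: prey: 38+19-9=48; pred: 6+4-1=9
Step 3: prey: 48+24-17=55; pred: 9+8-2=15
Step 4: prey: 55+27-33=49; pred: 15+16-4=27
Step 5: prey: 49+24-52=21; pred: 27+26-8=45
Step 6: prey: 21+10-37=0; pred: 45+18-13=50
Step 7: prey: 0+0-0=0; pred: 50+0-15=35
Step 8: prey: 0+0-0=0; pred: 35+0-10=25
Step 9: prey: 0+0-0=0; pred: 25+0-7=18
Max prey = 55 at step 3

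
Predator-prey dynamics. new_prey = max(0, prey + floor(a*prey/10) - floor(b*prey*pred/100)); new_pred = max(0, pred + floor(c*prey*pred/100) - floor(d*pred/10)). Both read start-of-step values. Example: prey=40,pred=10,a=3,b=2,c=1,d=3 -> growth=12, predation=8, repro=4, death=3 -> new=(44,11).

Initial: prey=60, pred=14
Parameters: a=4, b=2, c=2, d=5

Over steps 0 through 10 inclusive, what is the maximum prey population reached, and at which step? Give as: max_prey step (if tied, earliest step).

Answer: 68 1

Derivation:
Step 1: prey: 60+24-16=68; pred: 14+16-7=23
Step 2: prey: 68+27-31=64; pred: 23+31-11=43
Step 3: prey: 64+25-55=34; pred: 43+55-21=77
Step 4: prey: 34+13-52=0; pred: 77+52-38=91
Step 5: prey: 0+0-0=0; pred: 91+0-45=46
Step 6: prey: 0+0-0=0; pred: 46+0-23=23
Step 7: prey: 0+0-0=0; pred: 23+0-11=12
Step 8: prey: 0+0-0=0; pred: 12+0-6=6
Step 9: prey: 0+0-0=0; pred: 6+0-3=3
Step 10: prey: 0+0-0=0; pred: 3+0-1=2
Max prey = 68 at step 1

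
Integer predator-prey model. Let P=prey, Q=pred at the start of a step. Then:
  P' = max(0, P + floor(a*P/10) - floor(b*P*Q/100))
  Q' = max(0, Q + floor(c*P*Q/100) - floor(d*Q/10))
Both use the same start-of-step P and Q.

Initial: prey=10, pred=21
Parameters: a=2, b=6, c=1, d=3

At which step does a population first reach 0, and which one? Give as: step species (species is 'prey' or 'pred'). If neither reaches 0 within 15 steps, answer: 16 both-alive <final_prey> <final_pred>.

Answer: 1 prey

Derivation:
Step 1: prey: 10+2-12=0; pred: 21+2-6=17
First extinction: prey at step 1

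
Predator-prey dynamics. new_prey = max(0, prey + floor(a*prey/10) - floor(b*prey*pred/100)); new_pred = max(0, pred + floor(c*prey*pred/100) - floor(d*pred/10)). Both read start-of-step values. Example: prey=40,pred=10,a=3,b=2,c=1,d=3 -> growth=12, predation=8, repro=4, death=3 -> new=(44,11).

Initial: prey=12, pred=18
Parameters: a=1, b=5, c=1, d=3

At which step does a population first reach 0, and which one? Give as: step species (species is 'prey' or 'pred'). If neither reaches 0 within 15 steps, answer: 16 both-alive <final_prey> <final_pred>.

Answer: 16 both-alive 1 3

Derivation:
Step 1: prey: 12+1-10=3; pred: 18+2-5=15
Step 2: prey: 3+0-2=1; pred: 15+0-4=11
Step 3: prey: 1+0-0=1; pred: 11+0-3=8
Step 4: prey: 1+0-0=1; pred: 8+0-2=6
Step 5: prey: 1+0-0=1; pred: 6+0-1=5
Step 6: prey: 1+0-0=1; pred: 5+0-1=4
Step 7: prey: 1+0-0=1; pred: 4+0-1=3
Step 8: prey: 1+0-0=1; pred: 3+0-0=3
Steps 9-15: state stable at prey=1, pred=3 (no change)
No extinction within 15 steps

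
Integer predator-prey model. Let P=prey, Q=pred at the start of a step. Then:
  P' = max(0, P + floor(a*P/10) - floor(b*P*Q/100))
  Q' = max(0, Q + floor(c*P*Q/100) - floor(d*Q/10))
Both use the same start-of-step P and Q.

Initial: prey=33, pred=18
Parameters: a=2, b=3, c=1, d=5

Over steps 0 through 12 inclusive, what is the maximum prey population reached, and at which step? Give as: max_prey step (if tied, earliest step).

Answer: 53 12

Derivation:
Step 1: prey: 33+6-17=22; pred: 18+5-9=14
Step 2: prey: 22+4-9=17; pred: 14+3-7=10
Step 3: prey: 17+3-5=15; pred: 10+1-5=6
Step 4: prey: 15+3-2=16; pred: 6+0-3=3
Step 5: prey: 16+3-1=18; pred: 3+0-1=2
Step 6: prey: 18+3-1=20; pred: 2+0-1=1
Step 7: prey: 20+4-0=24; pred: 1+0-0=1
Step 8: prey: 24+4-0=28; pred: 1+0-0=1
Step 9: prey: 28+5-0=33; pred: 1+0-0=1
Step 10: prey: 33+6-0=39; pred: 1+0-0=1
Step 11: prey: 39+7-1=45; pred: 1+0-0=1
Step 12: prey: 45+9-1=53; pred: 1+0-0=1
Max prey = 53 at step 12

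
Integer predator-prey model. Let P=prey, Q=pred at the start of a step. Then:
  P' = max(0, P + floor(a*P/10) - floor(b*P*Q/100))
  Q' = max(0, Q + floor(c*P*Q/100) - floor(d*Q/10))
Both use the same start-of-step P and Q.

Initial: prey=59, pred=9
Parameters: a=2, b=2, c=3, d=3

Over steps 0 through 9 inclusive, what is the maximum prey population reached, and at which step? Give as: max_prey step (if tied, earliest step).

Answer: 60 1

Derivation:
Step 1: prey: 59+11-10=60; pred: 9+15-2=22
Step 2: prey: 60+12-26=46; pred: 22+39-6=55
Step 3: prey: 46+9-50=5; pred: 55+75-16=114
Step 4: prey: 5+1-11=0; pred: 114+17-34=97
Step 5: prey: 0+0-0=0; pred: 97+0-29=68
Step 6: prey: 0+0-0=0; pred: 68+0-20=48
Step 7: prey: 0+0-0=0; pred: 48+0-14=34
Step 8: prey: 0+0-0=0; pred: 34+0-10=24
Step 9: prey: 0+0-0=0; pred: 24+0-7=17
Max prey = 60 at step 1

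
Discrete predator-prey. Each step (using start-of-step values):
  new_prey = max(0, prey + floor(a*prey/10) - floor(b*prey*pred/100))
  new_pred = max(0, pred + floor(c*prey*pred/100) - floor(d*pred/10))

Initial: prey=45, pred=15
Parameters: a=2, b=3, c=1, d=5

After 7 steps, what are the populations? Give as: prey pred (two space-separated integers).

Step 1: prey: 45+9-20=34; pred: 15+6-7=14
Step 2: prey: 34+6-14=26; pred: 14+4-7=11
Step 3: prey: 26+5-8=23; pred: 11+2-5=8
Step 4: prey: 23+4-5=22; pred: 8+1-4=5
Step 5: prey: 22+4-3=23; pred: 5+1-2=4
Step 6: prey: 23+4-2=25; pred: 4+0-2=2
Step 7: prey: 25+5-1=29; pred: 2+0-1=1

Answer: 29 1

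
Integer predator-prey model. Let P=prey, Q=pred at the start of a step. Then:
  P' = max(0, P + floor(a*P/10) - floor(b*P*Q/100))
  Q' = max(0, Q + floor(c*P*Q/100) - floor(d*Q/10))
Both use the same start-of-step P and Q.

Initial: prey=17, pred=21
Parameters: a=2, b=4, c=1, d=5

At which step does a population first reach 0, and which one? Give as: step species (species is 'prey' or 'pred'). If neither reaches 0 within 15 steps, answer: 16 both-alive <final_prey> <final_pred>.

Answer: 16 both-alive 3 1

Derivation:
Step 1: prey: 17+3-14=6; pred: 21+3-10=14
Step 2: prey: 6+1-3=4; pred: 14+0-7=7
Step 3: prey: 4+0-1=3; pred: 7+0-3=4
Step 4: prey: 3+0-0=3; pred: 4+0-2=2
Step 5: prey: 3+0-0=3; pred: 2+0-1=1
Step 6: prey: 3+0-0=3; pred: 1+0-0=1
Steps 7-15: state stable at prey=3, pred=1 (no change)
No extinction within 15 steps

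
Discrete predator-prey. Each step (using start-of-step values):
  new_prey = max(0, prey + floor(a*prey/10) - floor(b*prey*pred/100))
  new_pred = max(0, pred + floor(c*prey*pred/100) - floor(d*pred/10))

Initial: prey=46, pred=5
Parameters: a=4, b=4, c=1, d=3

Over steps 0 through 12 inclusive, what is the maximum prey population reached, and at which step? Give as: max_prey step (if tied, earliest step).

Answer: 69 3

Derivation:
Step 1: prey: 46+18-9=55; pred: 5+2-1=6
Step 2: prey: 55+22-13=64; pred: 6+3-1=8
Step 3: prey: 64+25-20=69; pred: 8+5-2=11
Step 4: prey: 69+27-30=66; pred: 11+7-3=15
Step 5: prey: 66+26-39=53; pred: 15+9-4=20
Step 6: prey: 53+21-42=32; pred: 20+10-6=24
Step 7: prey: 32+12-30=14; pred: 24+7-7=24
Step 8: prey: 14+5-13=6; pred: 24+3-7=20
Step 9: prey: 6+2-4=4; pred: 20+1-6=15
Step 10: prey: 4+1-2=3; pred: 15+0-4=11
Step 11: prey: 3+1-1=3; pred: 11+0-3=8
Step 12: prey: 3+1-0=4; pred: 8+0-2=6
Max prey = 69 at step 3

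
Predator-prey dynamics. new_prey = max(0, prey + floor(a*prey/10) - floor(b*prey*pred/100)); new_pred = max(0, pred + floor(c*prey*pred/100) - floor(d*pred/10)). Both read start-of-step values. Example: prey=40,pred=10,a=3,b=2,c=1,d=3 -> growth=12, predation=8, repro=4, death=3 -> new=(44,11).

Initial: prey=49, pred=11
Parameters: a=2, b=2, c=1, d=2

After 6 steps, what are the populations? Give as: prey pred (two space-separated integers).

Step 1: prey: 49+9-10=48; pred: 11+5-2=14
Step 2: prey: 48+9-13=44; pred: 14+6-2=18
Step 3: prey: 44+8-15=37; pred: 18+7-3=22
Step 4: prey: 37+7-16=28; pred: 22+8-4=26
Step 5: prey: 28+5-14=19; pred: 26+7-5=28
Step 6: prey: 19+3-10=12; pred: 28+5-5=28

Answer: 12 28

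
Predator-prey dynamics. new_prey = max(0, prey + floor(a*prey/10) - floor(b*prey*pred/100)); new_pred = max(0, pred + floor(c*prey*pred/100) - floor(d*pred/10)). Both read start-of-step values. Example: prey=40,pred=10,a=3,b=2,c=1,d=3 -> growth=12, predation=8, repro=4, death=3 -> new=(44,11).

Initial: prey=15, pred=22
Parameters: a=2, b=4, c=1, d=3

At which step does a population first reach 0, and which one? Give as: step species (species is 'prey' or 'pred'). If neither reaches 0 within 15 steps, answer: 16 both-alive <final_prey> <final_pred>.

Answer: 16 both-alive 2 3

Derivation:
Step 1: prey: 15+3-13=5; pred: 22+3-6=19
Step 2: prey: 5+1-3=3; pred: 19+0-5=14
Step 3: prey: 3+0-1=2; pred: 14+0-4=10
Step 4: prey: 2+0-0=2; pred: 10+0-3=7
Step 5: prey: 2+0-0=2; pred: 7+0-2=5
Step 6: prey: 2+0-0=2; pred: 5+0-1=4
Step 7: prey: 2+0-0=2; pred: 4+0-1=3
Step 8: prey: 2+0-0=2; pred: 3+0-0=3
Steps 9-15: state stable at prey=2, pred=3 (no change)
No extinction within 15 steps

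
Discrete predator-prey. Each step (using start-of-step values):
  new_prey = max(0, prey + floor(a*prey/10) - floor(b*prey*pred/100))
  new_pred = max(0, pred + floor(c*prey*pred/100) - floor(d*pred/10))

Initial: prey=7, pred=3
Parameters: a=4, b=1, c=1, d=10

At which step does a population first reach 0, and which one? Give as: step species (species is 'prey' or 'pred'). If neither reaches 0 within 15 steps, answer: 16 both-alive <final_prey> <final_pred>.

Answer: 1 pred

Derivation:
Step 1: prey: 7+2-0=9; pred: 3+0-3=0
First extinction: pred at step 1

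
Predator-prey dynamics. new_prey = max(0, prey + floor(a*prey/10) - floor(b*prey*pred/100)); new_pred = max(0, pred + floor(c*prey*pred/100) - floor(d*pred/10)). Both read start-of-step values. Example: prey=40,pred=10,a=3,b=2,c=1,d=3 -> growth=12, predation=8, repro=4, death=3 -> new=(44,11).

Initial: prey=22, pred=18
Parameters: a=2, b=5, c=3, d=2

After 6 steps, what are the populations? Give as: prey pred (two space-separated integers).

Answer: 0 12

Derivation:
Step 1: prey: 22+4-19=7; pred: 18+11-3=26
Step 2: prey: 7+1-9=0; pred: 26+5-5=26
Step 3: prey: 0+0-0=0; pred: 26+0-5=21
Step 4: prey: 0+0-0=0; pred: 21+0-4=17
Step 5: prey: 0+0-0=0; pred: 17+0-3=14
Step 6: prey: 0+0-0=0; pred: 14+0-2=12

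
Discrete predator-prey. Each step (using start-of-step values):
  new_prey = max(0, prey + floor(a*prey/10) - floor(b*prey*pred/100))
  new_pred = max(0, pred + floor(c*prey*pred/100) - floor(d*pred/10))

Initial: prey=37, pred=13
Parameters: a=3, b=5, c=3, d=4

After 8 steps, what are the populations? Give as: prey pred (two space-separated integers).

Step 1: prey: 37+11-24=24; pred: 13+14-5=22
Step 2: prey: 24+7-26=5; pred: 22+15-8=29
Step 3: prey: 5+1-7=0; pred: 29+4-11=22
Step 4: prey: 0+0-0=0; pred: 22+0-8=14
Step 5: prey: 0+0-0=0; pred: 14+0-5=9
Step 6: prey: 0+0-0=0; pred: 9+0-3=6
Step 7: prey: 0+0-0=0; pred: 6+0-2=4
Step 8: prey: 0+0-0=0; pred: 4+0-1=3

Answer: 0 3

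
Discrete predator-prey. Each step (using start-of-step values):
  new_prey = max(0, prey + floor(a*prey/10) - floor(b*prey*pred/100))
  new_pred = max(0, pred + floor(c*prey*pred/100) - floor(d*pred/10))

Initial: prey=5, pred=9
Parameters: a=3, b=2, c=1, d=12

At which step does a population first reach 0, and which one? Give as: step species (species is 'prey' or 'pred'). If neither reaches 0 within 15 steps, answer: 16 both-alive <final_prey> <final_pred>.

Step 1: prey: 5+1-0=6; pred: 9+0-10=0
First extinction: pred at step 1

Answer: 1 pred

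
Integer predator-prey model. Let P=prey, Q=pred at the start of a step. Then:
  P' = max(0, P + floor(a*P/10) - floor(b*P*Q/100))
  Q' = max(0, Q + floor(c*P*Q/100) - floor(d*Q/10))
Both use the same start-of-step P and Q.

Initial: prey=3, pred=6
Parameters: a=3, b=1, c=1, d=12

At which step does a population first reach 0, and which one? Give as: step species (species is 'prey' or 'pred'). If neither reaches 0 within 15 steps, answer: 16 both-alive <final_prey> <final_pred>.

Step 1: prey: 3+0-0=3; pred: 6+0-7=0
First extinction: pred at step 1

Answer: 1 pred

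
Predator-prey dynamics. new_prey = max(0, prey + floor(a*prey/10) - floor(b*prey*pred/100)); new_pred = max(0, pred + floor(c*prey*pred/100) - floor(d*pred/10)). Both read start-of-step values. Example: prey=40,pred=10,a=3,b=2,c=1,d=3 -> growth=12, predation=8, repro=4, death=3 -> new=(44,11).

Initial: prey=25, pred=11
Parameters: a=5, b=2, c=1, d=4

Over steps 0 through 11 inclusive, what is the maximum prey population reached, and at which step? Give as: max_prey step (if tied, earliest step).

Step 1: prey: 25+12-5=32; pred: 11+2-4=9
Step 2: prey: 32+16-5=43; pred: 9+2-3=8
Step 3: prey: 43+21-6=58; pred: 8+3-3=8
Step 4: prey: 58+29-9=78; pred: 8+4-3=9
Step 5: prey: 78+39-14=103; pred: 9+7-3=13
Step 6: prey: 103+51-26=128; pred: 13+13-5=21
Step 7: prey: 128+64-53=139; pred: 21+26-8=39
Step 8: prey: 139+69-108=100; pred: 39+54-15=78
Step 9: prey: 100+50-156=0; pred: 78+78-31=125
Step 10: prey: 0+0-0=0; pred: 125+0-50=75
Step 11: prey: 0+0-0=0; pred: 75+0-30=45
Max prey = 139 at step 7

Answer: 139 7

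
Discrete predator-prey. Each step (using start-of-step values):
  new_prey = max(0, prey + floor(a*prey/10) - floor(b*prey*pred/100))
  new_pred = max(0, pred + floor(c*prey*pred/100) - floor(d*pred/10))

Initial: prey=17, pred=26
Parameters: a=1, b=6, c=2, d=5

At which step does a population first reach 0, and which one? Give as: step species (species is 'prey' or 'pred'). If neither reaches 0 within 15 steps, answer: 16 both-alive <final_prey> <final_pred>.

Answer: 1 prey

Derivation:
Step 1: prey: 17+1-26=0; pred: 26+8-13=21
First extinction: prey at step 1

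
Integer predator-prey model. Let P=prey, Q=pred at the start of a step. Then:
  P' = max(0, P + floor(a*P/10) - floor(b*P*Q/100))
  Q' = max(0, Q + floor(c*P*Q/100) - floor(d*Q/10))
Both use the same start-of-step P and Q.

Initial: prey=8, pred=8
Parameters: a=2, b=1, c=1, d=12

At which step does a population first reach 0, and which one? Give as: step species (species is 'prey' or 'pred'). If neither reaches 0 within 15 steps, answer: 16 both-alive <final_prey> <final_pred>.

Answer: 1 pred

Derivation:
Step 1: prey: 8+1-0=9; pred: 8+0-9=0
First extinction: pred at step 1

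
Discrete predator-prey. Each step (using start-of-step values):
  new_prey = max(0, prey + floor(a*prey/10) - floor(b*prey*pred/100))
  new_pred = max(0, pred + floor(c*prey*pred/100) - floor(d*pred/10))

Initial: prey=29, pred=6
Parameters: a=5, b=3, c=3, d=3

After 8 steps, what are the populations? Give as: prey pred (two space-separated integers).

Step 1: prey: 29+14-5=38; pred: 6+5-1=10
Step 2: prey: 38+19-11=46; pred: 10+11-3=18
Step 3: prey: 46+23-24=45; pred: 18+24-5=37
Step 4: prey: 45+22-49=18; pred: 37+49-11=75
Step 5: prey: 18+9-40=0; pred: 75+40-22=93
Step 6: prey: 0+0-0=0; pred: 93+0-27=66
Step 7: prey: 0+0-0=0; pred: 66+0-19=47
Step 8: prey: 0+0-0=0; pred: 47+0-14=33

Answer: 0 33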